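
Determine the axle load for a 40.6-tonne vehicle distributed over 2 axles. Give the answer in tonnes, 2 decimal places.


Load per axle = total weight / number of axles
Load = 40.6 / 2
Load = 20.30 tonnes

20.30


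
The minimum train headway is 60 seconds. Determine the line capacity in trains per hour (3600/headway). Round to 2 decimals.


Capacity = 3600 / headway
Capacity = 3600 / 60
Capacity = 60.00 trains/hour

60.00


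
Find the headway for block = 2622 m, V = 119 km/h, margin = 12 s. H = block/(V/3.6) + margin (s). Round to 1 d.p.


V = 119 / 3.6 = 33.0556 m/s
Block traversal time = 2622 / 33.0556 = 79.321 s
Headway = 79.321 + 12
Headway = 91.3 s

91.3


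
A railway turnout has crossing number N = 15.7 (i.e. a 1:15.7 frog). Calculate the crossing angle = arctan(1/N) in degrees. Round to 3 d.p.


1/N = 1/15.7 = 0.063694
angle = arctan(0.063694) = 0.063608 rad
angle = 0.063608 * 180/pi = 3.644 degrees

3.644


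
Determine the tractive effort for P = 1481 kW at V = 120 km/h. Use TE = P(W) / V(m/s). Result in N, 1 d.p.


Convert: P = 1481 kW = 1481000 W
V = 120 / 3.6 = 33.3333 m/s
TE = 1481000 / 33.3333
TE = 44430.0 N

44430.0


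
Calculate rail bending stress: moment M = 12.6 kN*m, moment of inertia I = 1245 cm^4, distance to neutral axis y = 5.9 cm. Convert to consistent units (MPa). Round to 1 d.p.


Convert units:
M = 12.6 kN*m = 12600000 N*mm
y = 5.9 cm = 59 mm
I = 1245 cm^4 = 12450000 mm^4
sigma = 12600000 * 59 / 12450000
sigma = 59.7 MPa

59.7


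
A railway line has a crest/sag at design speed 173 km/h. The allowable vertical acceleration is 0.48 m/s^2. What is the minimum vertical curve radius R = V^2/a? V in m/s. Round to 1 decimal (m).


Convert speed: V = 173 / 3.6 = 48.0556 m/s
V^2 = 2309.3364 m^2/s^2
R_v = 2309.3364 / 0.48
R_v = 4811.1 m

4811.1


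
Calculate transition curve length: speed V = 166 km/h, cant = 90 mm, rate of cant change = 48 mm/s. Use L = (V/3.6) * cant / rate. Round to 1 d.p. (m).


Convert speed: V = 166 / 3.6 = 46.1111 m/s
L = 46.1111 * 90 / 48
L = 4150.0 / 48
L = 86.5 m

86.5


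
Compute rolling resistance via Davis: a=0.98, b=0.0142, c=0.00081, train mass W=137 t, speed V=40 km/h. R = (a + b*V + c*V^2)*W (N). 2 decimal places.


b*V = 0.0142 * 40 = 0.568
c*V^2 = 0.00081 * 1600 = 1.296
R_per_t = 0.98 + 0.568 + 1.296 = 2.844 N/t
R_total = 2.844 * 137 = 389.63 N

389.63


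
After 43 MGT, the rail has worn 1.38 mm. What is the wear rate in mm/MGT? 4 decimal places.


Wear rate = total wear / cumulative tonnage
Rate = 1.38 / 43
Rate = 0.0321 mm/MGT

0.0321


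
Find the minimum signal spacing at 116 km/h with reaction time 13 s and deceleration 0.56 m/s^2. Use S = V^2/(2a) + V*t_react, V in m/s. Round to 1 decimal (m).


V = 116 / 3.6 = 32.2222 m/s
Braking distance = 32.2222^2 / (2*0.56) = 927.0282 m
Sighting distance = 32.2222 * 13 = 418.8889 m
S = 927.0282 + 418.8889 = 1345.9 m

1345.9


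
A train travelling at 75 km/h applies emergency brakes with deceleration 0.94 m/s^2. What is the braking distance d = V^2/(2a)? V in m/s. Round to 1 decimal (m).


Convert speed: V = 75 / 3.6 = 20.8333 m/s
V^2 = 434.0278
d = 434.0278 / (2 * 0.94)
d = 434.0278 / 1.88
d = 230.9 m

230.9


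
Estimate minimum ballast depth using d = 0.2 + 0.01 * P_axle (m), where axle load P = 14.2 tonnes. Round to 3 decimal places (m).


d = 0.2 + 0.01 * 14.2
d = 0.2 + 0.142
d = 0.342 m

0.342


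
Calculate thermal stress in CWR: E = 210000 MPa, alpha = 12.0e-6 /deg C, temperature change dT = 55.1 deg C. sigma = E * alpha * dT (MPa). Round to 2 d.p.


sigma = E * alpha * dT
sigma = 210000 * 12.0e-6 * 55.1
sigma = 2.52 * 55.1
sigma = 138.85 MPa

138.85


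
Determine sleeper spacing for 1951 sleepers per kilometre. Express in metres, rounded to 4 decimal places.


Spacing = 1000 m / number of sleepers
Spacing = 1000 / 1951
Spacing = 0.5126 m

0.5126


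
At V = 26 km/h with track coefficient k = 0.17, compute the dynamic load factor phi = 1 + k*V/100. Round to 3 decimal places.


phi = 1 + k * V / 100
phi = 1 + 0.17 * 26 / 100
phi = 1 + 0.0442
phi = 1.044

1.044


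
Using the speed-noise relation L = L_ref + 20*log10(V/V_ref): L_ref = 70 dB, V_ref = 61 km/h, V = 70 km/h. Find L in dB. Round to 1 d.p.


V/V_ref = 70 / 61 = 1.147541
log10(1.147541) = 0.059768
20 * 0.059768 = 1.1954
L = 70 + 1.1954 = 71.2 dB

71.2


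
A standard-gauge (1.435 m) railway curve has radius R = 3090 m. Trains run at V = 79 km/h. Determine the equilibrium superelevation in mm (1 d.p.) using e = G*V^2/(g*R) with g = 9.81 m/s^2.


Convert speed: V = 79 / 3.6 = 21.9444 m/s
Apply formula: e = 1.435 * 21.9444^2 / (9.81 * 3090)
e = 1.435 * 481.5586 / 30312.9
e = 0.022797 m = 22.8 mm

22.8


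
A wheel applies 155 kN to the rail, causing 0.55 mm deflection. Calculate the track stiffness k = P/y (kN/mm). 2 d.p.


Track stiffness k = P / y
k = 155 / 0.55
k = 281.82 kN/mm

281.82


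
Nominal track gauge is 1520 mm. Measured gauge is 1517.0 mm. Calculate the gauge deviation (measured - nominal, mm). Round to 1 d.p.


Deviation = measured - nominal
Deviation = 1517.0 - 1520
Deviation = -3.0 mm

-3.0


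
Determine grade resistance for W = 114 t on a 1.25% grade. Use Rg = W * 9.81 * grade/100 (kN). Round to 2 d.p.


Rg = W * 9.81 * grade / 100
Rg = 114 * 9.81 * 1.25 / 100
Rg = 1118.34 * 0.0125
Rg = 13.98 kN

13.98


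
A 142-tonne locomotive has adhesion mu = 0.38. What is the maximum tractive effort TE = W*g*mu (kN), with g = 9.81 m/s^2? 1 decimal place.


TE_max = W * g * mu
TE_max = 142 * 9.81 * 0.38
TE_max = 1393.02 * 0.38
TE_max = 529.3 kN

529.3


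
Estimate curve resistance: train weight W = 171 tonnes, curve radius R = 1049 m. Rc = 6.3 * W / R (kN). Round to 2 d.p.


Rc = 6.3 * W / R
Rc = 6.3 * 171 / 1049
Rc = 1077.3 / 1049
Rc = 1.03 kN

1.03


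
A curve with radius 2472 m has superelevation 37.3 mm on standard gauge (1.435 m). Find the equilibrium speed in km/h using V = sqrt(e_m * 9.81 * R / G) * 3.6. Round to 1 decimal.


Convert cant: e = 37.3 mm = 0.0373 m
V_ms = sqrt(0.0373 * 9.81 * 2472 / 1.435)
V_ms = sqrt(630.339328) = 25.1066 m/s
V = 25.1066 * 3.6 = 90.4 km/h

90.4


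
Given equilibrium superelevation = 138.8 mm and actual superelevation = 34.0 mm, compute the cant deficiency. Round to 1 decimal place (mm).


Cant deficiency = equilibrium cant - actual cant
CD = 138.8 - 34.0
CD = 104.8 mm

104.8


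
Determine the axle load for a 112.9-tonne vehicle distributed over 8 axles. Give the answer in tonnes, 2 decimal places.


Load per axle = total weight / number of axles
Load = 112.9 / 8
Load = 14.11 tonnes

14.11


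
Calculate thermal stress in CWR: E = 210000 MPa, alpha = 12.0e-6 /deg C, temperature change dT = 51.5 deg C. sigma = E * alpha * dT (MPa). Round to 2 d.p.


sigma = E * alpha * dT
sigma = 210000 * 12.0e-6 * 51.5
sigma = 2.52 * 51.5
sigma = 129.78 MPa

129.78


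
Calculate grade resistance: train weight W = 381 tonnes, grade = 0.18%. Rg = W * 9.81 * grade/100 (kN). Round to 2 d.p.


Rg = W * 9.81 * grade / 100
Rg = 381 * 9.81 * 0.18 / 100
Rg = 3737.61 * 0.0018
Rg = 6.73 kN

6.73


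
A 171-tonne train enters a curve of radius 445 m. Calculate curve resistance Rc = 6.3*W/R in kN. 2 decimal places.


Rc = 6.3 * W / R
Rc = 6.3 * 171 / 445
Rc = 1077.3 / 445
Rc = 2.42 kN

2.42


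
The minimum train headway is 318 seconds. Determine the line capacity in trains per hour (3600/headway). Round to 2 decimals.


Capacity = 3600 / headway
Capacity = 3600 / 318
Capacity = 11.32 trains/hour

11.32


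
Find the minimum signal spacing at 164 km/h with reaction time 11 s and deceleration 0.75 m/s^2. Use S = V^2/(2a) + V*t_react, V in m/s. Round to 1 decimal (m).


V = 164 / 3.6 = 45.5556 m/s
Braking distance = 45.5556^2 / (2*0.75) = 1383.5391 m
Sighting distance = 45.5556 * 11 = 501.1111 m
S = 1383.5391 + 501.1111 = 1884.7 m

1884.7


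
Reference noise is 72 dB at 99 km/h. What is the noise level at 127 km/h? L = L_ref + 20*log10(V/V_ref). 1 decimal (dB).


V/V_ref = 127 / 99 = 1.282828
log10(1.282828) = 0.108169
20 * 0.108169 = 2.1634
L = 72 + 2.1634 = 74.2 dB

74.2


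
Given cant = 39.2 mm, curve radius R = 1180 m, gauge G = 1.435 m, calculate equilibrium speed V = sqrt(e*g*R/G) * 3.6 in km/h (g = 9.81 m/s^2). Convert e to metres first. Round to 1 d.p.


Convert cant: e = 39.2 mm = 0.0392 m
V_ms = sqrt(0.0392 * 9.81 * 1180 / 1.435)
V_ms = sqrt(316.216976) = 17.7825 m/s
V = 17.7825 * 3.6 = 64.0 km/h

64.0


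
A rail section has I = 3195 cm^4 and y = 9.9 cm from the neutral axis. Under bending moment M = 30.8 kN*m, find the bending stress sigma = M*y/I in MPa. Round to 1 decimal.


Convert units:
M = 30.8 kN*m = 30800000 N*mm
y = 9.9 cm = 99 mm
I = 3195 cm^4 = 31950000 mm^4
sigma = 30800000 * 99 / 31950000
sigma = 95.4 MPa

95.4


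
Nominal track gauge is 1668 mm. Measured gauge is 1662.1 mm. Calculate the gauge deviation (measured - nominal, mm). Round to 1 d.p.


Deviation = measured - nominal
Deviation = 1662.1 - 1668
Deviation = -5.9 mm

-5.9


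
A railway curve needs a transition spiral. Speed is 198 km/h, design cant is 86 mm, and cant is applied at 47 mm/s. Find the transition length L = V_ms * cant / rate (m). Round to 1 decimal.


Convert speed: V = 198 / 3.6 = 55.0 m/s
L = 55.0 * 86 / 47
L = 4730.0 / 47
L = 100.6 m

100.6


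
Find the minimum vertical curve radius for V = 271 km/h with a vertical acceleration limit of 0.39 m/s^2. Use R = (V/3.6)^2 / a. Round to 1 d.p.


Convert speed: V = 271 / 3.6 = 75.2778 m/s
V^2 = 5666.7438 m^2/s^2
R_v = 5666.7438 / 0.39
R_v = 14530.1 m

14530.1


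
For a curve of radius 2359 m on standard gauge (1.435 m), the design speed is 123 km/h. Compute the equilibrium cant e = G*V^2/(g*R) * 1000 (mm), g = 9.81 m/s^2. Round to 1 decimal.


Convert speed: V = 123 / 3.6 = 34.1667 m/s
Apply formula: e = 1.435 * 34.1667^2 / (9.81 * 2359)
e = 1.435 * 1167.3611 / 23141.79
e = 0.072387 m = 72.4 mm

72.4


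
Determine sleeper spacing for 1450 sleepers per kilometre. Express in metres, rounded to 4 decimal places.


Spacing = 1000 m / number of sleepers
Spacing = 1000 / 1450
Spacing = 0.6897 m

0.6897


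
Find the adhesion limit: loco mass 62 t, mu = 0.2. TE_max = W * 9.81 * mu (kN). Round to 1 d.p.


TE_max = W * g * mu
TE_max = 62 * 9.81 * 0.2
TE_max = 608.22 * 0.2
TE_max = 121.6 kN

121.6


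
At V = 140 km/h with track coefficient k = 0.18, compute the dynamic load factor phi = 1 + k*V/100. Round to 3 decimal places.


phi = 1 + k * V / 100
phi = 1 + 0.18 * 140 / 100
phi = 1 + 0.252
phi = 1.252

1.252


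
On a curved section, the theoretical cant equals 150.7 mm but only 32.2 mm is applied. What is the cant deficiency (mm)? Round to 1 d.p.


Cant deficiency = equilibrium cant - actual cant
CD = 150.7 - 32.2
CD = 118.5 mm

118.5


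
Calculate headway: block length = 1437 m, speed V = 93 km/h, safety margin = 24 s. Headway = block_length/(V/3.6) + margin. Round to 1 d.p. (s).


V = 93 / 3.6 = 25.8333 m/s
Block traversal time = 1437 / 25.8333 = 55.6258 s
Headway = 55.6258 + 24
Headway = 79.6 s

79.6


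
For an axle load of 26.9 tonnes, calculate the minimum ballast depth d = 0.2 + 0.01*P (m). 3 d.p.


d = 0.2 + 0.01 * 26.9
d = 0.2 + 0.269
d = 0.469 m

0.469


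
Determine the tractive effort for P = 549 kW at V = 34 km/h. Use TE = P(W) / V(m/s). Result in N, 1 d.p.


Convert: P = 549 kW = 549000 W
V = 34 / 3.6 = 9.4444 m/s
TE = 549000 / 9.4444
TE = 58129.4 N

58129.4


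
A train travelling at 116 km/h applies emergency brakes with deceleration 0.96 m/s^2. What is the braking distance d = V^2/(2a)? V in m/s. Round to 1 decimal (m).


Convert speed: V = 116 / 3.6 = 32.2222 m/s
V^2 = 1038.2716
d = 1038.2716 / (2 * 0.96)
d = 1038.2716 / 1.92
d = 540.8 m

540.8


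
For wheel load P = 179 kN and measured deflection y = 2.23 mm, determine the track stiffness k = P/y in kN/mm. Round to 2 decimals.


Track stiffness k = P / y
k = 179 / 2.23
k = 80.27 kN/mm

80.27


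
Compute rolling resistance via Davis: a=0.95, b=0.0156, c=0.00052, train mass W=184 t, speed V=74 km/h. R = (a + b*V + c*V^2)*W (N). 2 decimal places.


b*V = 0.0156 * 74 = 1.1544
c*V^2 = 0.00052 * 5476 = 2.84752
R_per_t = 0.95 + 1.1544 + 2.84752 = 4.95192 N/t
R_total = 4.95192 * 184 = 911.15 N

911.15


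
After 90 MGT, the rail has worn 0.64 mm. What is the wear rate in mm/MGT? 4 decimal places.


Wear rate = total wear / cumulative tonnage
Rate = 0.64 / 90
Rate = 0.0071 mm/MGT

0.0071


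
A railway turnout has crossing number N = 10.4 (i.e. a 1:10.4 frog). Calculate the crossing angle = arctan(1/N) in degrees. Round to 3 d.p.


1/N = 1/10.4 = 0.096154
angle = arctan(0.096154) = 0.095859 rad
angle = 0.095859 * 180/pi = 5.492 degrees

5.492


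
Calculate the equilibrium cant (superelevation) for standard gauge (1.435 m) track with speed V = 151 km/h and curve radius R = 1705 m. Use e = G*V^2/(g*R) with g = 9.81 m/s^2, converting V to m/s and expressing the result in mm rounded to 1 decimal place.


Convert speed: V = 151 / 3.6 = 41.9444 m/s
Apply formula: e = 1.435 * 41.9444^2 / (9.81 * 1705)
e = 1.435 * 1759.3364 / 16726.05
e = 0.150941 m = 150.9 mm

150.9


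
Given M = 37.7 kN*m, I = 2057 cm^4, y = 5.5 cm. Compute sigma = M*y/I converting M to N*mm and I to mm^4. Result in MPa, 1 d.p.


Convert units:
M = 37.7 kN*m = 37700000 N*mm
y = 5.5 cm = 55 mm
I = 2057 cm^4 = 20570000 mm^4
sigma = 37700000 * 55 / 20570000
sigma = 100.8 MPa

100.8


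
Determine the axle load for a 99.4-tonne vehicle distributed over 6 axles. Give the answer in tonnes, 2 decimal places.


Load per axle = total weight / number of axles
Load = 99.4 / 6
Load = 16.57 tonnes

16.57


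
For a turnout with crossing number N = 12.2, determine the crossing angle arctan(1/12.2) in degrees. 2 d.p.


1/N = 1/12.2 = 0.081967
angle = arctan(0.081967) = 0.081784 rad
angle = 0.081784 * 180/pi = 4.69 degrees

4.69


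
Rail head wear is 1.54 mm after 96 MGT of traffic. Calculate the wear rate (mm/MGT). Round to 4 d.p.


Wear rate = total wear / cumulative tonnage
Rate = 1.54 / 96
Rate = 0.0160 mm/MGT

0.0160


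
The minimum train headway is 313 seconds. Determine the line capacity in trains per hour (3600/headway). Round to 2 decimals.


Capacity = 3600 / headway
Capacity = 3600 / 313
Capacity = 11.50 trains/hour

11.50


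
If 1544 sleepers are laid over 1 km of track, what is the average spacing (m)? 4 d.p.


Spacing = 1000 m / number of sleepers
Spacing = 1000 / 1544
Spacing = 0.6477 m

0.6477


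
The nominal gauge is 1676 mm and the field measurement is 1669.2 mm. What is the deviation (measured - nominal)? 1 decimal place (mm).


Deviation = measured - nominal
Deviation = 1669.2 - 1676
Deviation = -6.8 mm

-6.8


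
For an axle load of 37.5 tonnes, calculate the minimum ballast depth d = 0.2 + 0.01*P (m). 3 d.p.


d = 0.2 + 0.01 * 37.5
d = 0.2 + 0.375
d = 0.575 m

0.575


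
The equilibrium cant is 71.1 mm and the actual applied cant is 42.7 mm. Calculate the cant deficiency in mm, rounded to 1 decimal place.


Cant deficiency = equilibrium cant - actual cant
CD = 71.1 - 42.7
CD = 28.4 mm

28.4


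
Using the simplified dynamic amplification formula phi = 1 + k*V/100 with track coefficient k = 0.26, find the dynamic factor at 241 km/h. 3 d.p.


phi = 1 + k * V / 100
phi = 1 + 0.26 * 241 / 100
phi = 1 + 0.6266
phi = 1.627

1.627


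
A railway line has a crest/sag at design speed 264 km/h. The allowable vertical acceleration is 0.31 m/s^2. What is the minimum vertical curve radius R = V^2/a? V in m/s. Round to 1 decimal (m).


Convert speed: V = 264 / 3.6 = 73.3333 m/s
V^2 = 5377.7778 m^2/s^2
R_v = 5377.7778 / 0.31
R_v = 17347.7 m

17347.7


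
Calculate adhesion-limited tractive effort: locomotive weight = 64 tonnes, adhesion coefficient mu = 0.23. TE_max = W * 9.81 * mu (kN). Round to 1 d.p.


TE_max = W * g * mu
TE_max = 64 * 9.81 * 0.23
TE_max = 627.84 * 0.23
TE_max = 144.4 kN

144.4


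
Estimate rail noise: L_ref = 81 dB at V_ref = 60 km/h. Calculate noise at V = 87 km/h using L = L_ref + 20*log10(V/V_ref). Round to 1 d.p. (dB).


V/V_ref = 87 / 60 = 1.45
log10(1.45) = 0.161368
20 * 0.161368 = 3.2274
L = 81 + 3.2274 = 84.2 dB

84.2


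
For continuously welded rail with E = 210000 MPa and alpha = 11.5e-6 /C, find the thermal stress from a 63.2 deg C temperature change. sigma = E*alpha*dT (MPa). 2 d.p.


sigma = E * alpha * dT
sigma = 210000 * 11.5e-6 * 63.2
sigma = 2.415 * 63.2
sigma = 152.63 MPa

152.63


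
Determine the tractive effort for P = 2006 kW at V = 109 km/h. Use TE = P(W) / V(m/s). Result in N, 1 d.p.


Convert: P = 2006 kW = 2006000 W
V = 109 / 3.6 = 30.2778 m/s
TE = 2006000 / 30.2778
TE = 66253.2 N

66253.2


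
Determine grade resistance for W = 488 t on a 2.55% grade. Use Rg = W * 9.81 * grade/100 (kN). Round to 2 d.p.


Rg = W * 9.81 * grade / 100
Rg = 488 * 9.81 * 2.55 / 100
Rg = 4787.28 * 0.0255
Rg = 122.08 kN

122.08


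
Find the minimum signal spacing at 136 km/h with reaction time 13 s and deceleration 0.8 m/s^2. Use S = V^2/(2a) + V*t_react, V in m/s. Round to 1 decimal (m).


V = 136 / 3.6 = 37.7778 m/s
Braking distance = 37.7778^2 / (2*0.8) = 891.9753 m
Sighting distance = 37.7778 * 13 = 491.1111 m
S = 891.9753 + 491.1111 = 1383.1 m

1383.1


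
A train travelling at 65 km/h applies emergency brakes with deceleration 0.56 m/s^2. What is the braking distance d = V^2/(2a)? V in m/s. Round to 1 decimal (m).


Convert speed: V = 65 / 3.6 = 18.0556 m/s
V^2 = 326.0031
d = 326.0031 / (2 * 0.56)
d = 326.0031 / 1.12
d = 291.1 m

291.1


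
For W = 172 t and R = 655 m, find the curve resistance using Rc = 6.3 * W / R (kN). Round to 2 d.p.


Rc = 6.3 * W / R
Rc = 6.3 * 172 / 655
Rc = 1083.6 / 655
Rc = 1.65 kN

1.65


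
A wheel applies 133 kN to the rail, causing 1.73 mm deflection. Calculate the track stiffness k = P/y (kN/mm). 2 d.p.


Track stiffness k = P / y
k = 133 / 1.73
k = 76.88 kN/mm

76.88


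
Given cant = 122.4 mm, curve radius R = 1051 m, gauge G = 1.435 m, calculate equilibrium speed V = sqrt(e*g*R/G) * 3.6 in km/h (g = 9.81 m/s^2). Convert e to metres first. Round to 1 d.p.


Convert cant: e = 122.4 mm = 0.1224 m
V_ms = sqrt(0.1224 * 9.81 * 1051 / 1.435)
V_ms = sqrt(879.429926) = 29.6552 m/s
V = 29.6552 * 3.6 = 106.8 km/h

106.8


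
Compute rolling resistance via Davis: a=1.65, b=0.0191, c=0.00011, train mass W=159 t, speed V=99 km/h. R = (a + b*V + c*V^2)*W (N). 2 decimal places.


b*V = 0.0191 * 99 = 1.8909
c*V^2 = 0.00011 * 9801 = 1.07811
R_per_t = 1.65 + 1.8909 + 1.07811 = 4.61901 N/t
R_total = 4.61901 * 159 = 734.42 N

734.42


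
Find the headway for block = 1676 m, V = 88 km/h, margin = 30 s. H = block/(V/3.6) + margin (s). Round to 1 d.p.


V = 88 / 3.6 = 24.4444 m/s
Block traversal time = 1676 / 24.4444 = 68.5636 s
Headway = 68.5636 + 30
Headway = 98.6 s

98.6


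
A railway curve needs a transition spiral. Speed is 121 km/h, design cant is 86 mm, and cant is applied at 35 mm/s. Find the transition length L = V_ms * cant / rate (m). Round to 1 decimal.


Convert speed: V = 121 / 3.6 = 33.6111 m/s
L = 33.6111 * 86 / 35
L = 2890.5556 / 35
L = 82.6 m

82.6


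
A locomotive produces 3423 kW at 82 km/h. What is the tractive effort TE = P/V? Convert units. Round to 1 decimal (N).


Convert: P = 3423 kW = 3423000 W
V = 82 / 3.6 = 22.7778 m/s
TE = 3423000 / 22.7778
TE = 150278.0 N

150278.0


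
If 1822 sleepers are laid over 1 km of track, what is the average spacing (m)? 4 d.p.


Spacing = 1000 m / number of sleepers
Spacing = 1000 / 1822
Spacing = 0.5488 m

0.5488


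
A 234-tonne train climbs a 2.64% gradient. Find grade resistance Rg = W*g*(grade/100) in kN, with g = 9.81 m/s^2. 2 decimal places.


Rg = W * 9.81 * grade / 100
Rg = 234 * 9.81 * 2.64 / 100
Rg = 2295.54 * 0.0264
Rg = 60.60 kN

60.60


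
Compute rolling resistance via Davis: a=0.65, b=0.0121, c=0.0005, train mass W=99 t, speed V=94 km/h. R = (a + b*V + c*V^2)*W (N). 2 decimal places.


b*V = 0.0121 * 94 = 1.1374
c*V^2 = 0.0005 * 8836 = 4.418
R_per_t = 0.65 + 1.1374 + 4.418 = 6.2054 N/t
R_total = 6.2054 * 99 = 614.33 N

614.33


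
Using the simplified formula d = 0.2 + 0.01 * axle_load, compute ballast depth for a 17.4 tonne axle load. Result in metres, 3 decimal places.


d = 0.2 + 0.01 * 17.4
d = 0.2 + 0.174
d = 0.374 m

0.374


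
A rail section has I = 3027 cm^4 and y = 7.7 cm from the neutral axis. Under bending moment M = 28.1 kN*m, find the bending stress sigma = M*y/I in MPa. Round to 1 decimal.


Convert units:
M = 28.1 kN*m = 28100000 N*mm
y = 7.7 cm = 77 mm
I = 3027 cm^4 = 30270000 mm^4
sigma = 28100000 * 77 / 30270000
sigma = 71.5 MPa

71.5


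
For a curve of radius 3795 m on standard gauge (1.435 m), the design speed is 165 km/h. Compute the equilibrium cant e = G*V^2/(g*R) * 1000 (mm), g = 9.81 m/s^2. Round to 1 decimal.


Convert speed: V = 165 / 3.6 = 45.8333 m/s
Apply formula: e = 1.435 * 45.8333^2 / (9.81 * 3795)
e = 1.435 * 2100.6944 / 37228.95
e = 0.080972 m = 81.0 mm

81.0


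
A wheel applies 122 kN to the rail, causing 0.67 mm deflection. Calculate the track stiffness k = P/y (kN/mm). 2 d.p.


Track stiffness k = P / y
k = 122 / 0.67
k = 182.09 kN/mm

182.09


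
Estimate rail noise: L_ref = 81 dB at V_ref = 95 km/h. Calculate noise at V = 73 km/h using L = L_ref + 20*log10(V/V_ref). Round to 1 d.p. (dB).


V/V_ref = 73 / 95 = 0.768421
log10(0.768421) = -0.114401
20 * -0.114401 = -2.288
L = 81 + -2.288 = 78.7 dB

78.7


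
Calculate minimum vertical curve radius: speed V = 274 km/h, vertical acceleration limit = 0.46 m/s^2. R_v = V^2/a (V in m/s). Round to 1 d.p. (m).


Convert speed: V = 274 / 3.6 = 76.1111 m/s
V^2 = 5792.9012 m^2/s^2
R_v = 5792.9012 / 0.46
R_v = 12593.3 m

12593.3


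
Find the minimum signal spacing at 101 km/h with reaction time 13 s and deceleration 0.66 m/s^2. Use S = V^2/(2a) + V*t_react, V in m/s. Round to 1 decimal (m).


V = 101 / 3.6 = 28.0556 m/s
Braking distance = 28.0556^2 / (2*0.66) = 596.2986 m
Sighting distance = 28.0556 * 13 = 364.7222 m
S = 596.2986 + 364.7222 = 961.0 m

961.0


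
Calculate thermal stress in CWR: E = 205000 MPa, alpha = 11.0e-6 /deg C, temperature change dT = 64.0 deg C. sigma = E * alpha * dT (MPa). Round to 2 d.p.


sigma = E * alpha * dT
sigma = 205000 * 11.0e-6 * 64.0
sigma = 2.255 * 64.0
sigma = 144.32 MPa

144.32


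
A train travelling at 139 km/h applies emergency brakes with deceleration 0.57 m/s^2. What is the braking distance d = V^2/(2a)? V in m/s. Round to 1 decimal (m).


Convert speed: V = 139 / 3.6 = 38.6111 m/s
V^2 = 1490.8179
d = 1490.8179 / (2 * 0.57)
d = 1490.8179 / 1.14
d = 1307.7 m

1307.7


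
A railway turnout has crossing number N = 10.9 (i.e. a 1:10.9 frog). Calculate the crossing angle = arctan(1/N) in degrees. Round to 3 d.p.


1/N = 1/10.9 = 0.091743
angle = arctan(0.091743) = 0.091487 rad
angle = 0.091487 * 180/pi = 5.242 degrees

5.242


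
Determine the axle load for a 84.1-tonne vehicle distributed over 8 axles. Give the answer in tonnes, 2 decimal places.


Load per axle = total weight / number of axles
Load = 84.1 / 8
Load = 10.51 tonnes

10.51


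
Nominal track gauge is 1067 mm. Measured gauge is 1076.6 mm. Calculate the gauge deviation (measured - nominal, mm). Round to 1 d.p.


Deviation = measured - nominal
Deviation = 1076.6 - 1067
Deviation = 9.6 mm

9.6


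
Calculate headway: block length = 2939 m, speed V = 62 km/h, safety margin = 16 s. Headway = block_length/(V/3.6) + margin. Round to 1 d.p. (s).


V = 62 / 3.6 = 17.2222 m/s
Block traversal time = 2939 / 17.2222 = 170.6516 s
Headway = 170.6516 + 16
Headway = 186.7 s

186.7


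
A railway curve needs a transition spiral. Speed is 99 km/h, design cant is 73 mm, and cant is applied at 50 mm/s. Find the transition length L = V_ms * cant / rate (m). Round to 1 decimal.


Convert speed: V = 99 / 3.6 = 27.5 m/s
L = 27.5 * 73 / 50
L = 2007.5 / 50
L = 40.2 m

40.2


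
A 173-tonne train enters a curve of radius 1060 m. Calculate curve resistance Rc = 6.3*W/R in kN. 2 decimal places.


Rc = 6.3 * W / R
Rc = 6.3 * 173 / 1060
Rc = 1089.9 / 1060
Rc = 1.03 kN

1.03


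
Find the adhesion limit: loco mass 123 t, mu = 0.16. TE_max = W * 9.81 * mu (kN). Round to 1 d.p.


TE_max = W * g * mu
TE_max = 123 * 9.81 * 0.16
TE_max = 1206.63 * 0.16
TE_max = 193.1 kN

193.1


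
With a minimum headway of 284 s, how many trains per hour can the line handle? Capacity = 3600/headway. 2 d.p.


Capacity = 3600 / headway
Capacity = 3600 / 284
Capacity = 12.68 trains/hour

12.68


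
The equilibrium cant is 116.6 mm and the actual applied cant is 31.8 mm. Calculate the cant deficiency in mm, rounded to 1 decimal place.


Cant deficiency = equilibrium cant - actual cant
CD = 116.6 - 31.8
CD = 84.8 mm

84.8


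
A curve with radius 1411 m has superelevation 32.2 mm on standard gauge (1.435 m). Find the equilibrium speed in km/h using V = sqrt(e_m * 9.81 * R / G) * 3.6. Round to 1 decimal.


Convert cant: e = 32.2 mm = 0.0322 m
V_ms = sqrt(0.0322 * 9.81 * 1411 / 1.435)
V_ms = sqrt(310.598956) = 17.6238 m/s
V = 17.6238 * 3.6 = 63.4 km/h

63.4


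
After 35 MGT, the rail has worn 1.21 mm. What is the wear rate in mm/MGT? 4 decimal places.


Wear rate = total wear / cumulative tonnage
Rate = 1.21 / 35
Rate = 0.0346 mm/MGT

0.0346


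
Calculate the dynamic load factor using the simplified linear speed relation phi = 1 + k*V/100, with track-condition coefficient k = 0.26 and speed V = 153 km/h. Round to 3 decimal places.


phi = 1 + k * V / 100
phi = 1 + 0.26 * 153 / 100
phi = 1 + 0.3978
phi = 1.398

1.398


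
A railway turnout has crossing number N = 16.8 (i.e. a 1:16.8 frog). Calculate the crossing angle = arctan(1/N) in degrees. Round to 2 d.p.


1/N = 1/16.8 = 0.059524
angle = arctan(0.059524) = 0.059454 rad
angle = 0.059454 * 180/pi = 3.41 degrees

3.41


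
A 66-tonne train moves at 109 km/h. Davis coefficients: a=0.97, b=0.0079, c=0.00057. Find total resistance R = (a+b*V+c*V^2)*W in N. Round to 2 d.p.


b*V = 0.0079 * 109 = 0.8611
c*V^2 = 0.00057 * 11881 = 6.77217
R_per_t = 0.97 + 0.8611 + 6.77217 = 8.60327 N/t
R_total = 8.60327 * 66 = 567.82 N

567.82


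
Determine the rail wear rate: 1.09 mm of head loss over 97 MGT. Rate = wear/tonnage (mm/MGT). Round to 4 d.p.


Wear rate = total wear / cumulative tonnage
Rate = 1.09 / 97
Rate = 0.0112 mm/MGT

0.0112


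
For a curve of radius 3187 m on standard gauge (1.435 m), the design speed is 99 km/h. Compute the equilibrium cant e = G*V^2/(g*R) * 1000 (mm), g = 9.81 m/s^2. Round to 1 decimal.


Convert speed: V = 99 / 3.6 = 27.5 m/s
Apply formula: e = 1.435 * 27.5^2 / (9.81 * 3187)
e = 1.435 * 756.25 / 31264.47
e = 0.034711 m = 34.7 mm

34.7


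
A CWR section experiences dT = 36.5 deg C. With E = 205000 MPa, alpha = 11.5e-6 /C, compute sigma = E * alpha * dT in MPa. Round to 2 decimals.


sigma = E * alpha * dT
sigma = 205000 * 11.5e-6 * 36.5
sigma = 2.3575 * 36.5
sigma = 86.05 MPa

86.05


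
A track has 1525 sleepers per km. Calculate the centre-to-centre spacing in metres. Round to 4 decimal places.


Spacing = 1000 m / number of sleepers
Spacing = 1000 / 1525
Spacing = 0.6557 m

0.6557


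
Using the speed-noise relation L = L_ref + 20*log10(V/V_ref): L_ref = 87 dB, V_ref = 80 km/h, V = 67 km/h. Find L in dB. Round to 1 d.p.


V/V_ref = 67 / 80 = 0.8375
log10(0.8375) = -0.077015
20 * -0.077015 = -1.5403
L = 87 + -1.5403 = 85.5 dB

85.5


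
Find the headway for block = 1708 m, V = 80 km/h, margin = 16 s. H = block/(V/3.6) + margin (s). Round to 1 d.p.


V = 80 / 3.6 = 22.2222 m/s
Block traversal time = 1708 / 22.2222 = 76.86 s
Headway = 76.86 + 16
Headway = 92.9 s

92.9


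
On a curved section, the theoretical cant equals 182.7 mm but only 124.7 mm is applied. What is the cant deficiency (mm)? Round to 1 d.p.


Cant deficiency = equilibrium cant - actual cant
CD = 182.7 - 124.7
CD = 58.0 mm

58.0


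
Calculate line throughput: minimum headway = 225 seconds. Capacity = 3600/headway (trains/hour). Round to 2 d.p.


Capacity = 3600 / headway
Capacity = 3600 / 225
Capacity = 16.00 trains/hour

16.00


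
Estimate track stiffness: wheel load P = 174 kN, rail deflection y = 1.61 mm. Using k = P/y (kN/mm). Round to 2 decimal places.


Track stiffness k = P / y
k = 174 / 1.61
k = 108.07 kN/mm

108.07


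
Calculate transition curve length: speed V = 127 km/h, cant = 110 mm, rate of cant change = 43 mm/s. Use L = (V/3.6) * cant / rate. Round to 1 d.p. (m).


Convert speed: V = 127 / 3.6 = 35.2778 m/s
L = 35.2778 * 110 / 43
L = 3880.5556 / 43
L = 90.2 m

90.2


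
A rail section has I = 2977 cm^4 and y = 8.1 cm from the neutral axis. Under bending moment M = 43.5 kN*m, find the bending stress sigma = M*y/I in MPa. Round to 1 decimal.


Convert units:
M = 43.5 kN*m = 43500000 N*mm
y = 8.1 cm = 81 mm
I = 2977 cm^4 = 29770000 mm^4
sigma = 43500000 * 81 / 29770000
sigma = 118.4 MPa

118.4


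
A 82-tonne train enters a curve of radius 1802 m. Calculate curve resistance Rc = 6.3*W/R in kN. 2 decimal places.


Rc = 6.3 * W / R
Rc = 6.3 * 82 / 1802
Rc = 516.6 / 1802
Rc = 0.29 kN

0.29


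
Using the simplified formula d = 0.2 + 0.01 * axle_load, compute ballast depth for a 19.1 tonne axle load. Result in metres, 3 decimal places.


d = 0.2 + 0.01 * 19.1
d = 0.2 + 0.191
d = 0.391 m

0.391


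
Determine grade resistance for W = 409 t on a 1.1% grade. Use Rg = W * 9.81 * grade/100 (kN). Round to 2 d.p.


Rg = W * 9.81 * grade / 100
Rg = 409 * 9.81 * 1.1 / 100
Rg = 4012.29 * 0.011
Rg = 44.14 kN

44.14


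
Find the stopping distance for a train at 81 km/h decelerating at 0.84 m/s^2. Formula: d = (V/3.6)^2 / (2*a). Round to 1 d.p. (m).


Convert speed: V = 81 / 3.6 = 22.5 m/s
V^2 = 506.25
d = 506.25 / (2 * 0.84)
d = 506.25 / 1.68
d = 301.3 m

301.3


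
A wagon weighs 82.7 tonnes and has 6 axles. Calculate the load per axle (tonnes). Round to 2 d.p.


Load per axle = total weight / number of axles
Load = 82.7 / 6
Load = 13.78 tonnes

13.78


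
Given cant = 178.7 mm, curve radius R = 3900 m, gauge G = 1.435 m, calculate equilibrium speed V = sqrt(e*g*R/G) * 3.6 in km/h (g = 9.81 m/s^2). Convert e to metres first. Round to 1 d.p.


Convert cant: e = 178.7 mm = 0.1787 m
V_ms = sqrt(0.1787 * 9.81 * 3900 / 1.435)
V_ms = sqrt(4764.378606) = 69.0245 m/s
V = 69.0245 * 3.6 = 248.5 km/h

248.5


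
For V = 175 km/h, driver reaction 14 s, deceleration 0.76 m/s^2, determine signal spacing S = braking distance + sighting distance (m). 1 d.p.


V = 175 / 3.6 = 48.6111 m/s
Braking distance = 48.6111^2 / (2*0.76) = 1554.6317 m
Sighting distance = 48.6111 * 14 = 680.5556 m
S = 1554.6317 + 680.5556 = 2235.2 m

2235.2


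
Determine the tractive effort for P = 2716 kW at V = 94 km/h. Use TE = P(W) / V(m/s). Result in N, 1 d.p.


Convert: P = 2716 kW = 2716000 W
V = 94 / 3.6 = 26.1111 m/s
TE = 2716000 / 26.1111
TE = 104017.0 N

104017.0


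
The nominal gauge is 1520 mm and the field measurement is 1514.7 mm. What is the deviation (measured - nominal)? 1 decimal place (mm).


Deviation = measured - nominal
Deviation = 1514.7 - 1520
Deviation = -5.3 mm

-5.3


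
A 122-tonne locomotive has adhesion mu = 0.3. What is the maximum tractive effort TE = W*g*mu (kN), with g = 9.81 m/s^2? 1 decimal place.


TE_max = W * g * mu
TE_max = 122 * 9.81 * 0.3
TE_max = 1196.82 * 0.3
TE_max = 359.0 kN

359.0


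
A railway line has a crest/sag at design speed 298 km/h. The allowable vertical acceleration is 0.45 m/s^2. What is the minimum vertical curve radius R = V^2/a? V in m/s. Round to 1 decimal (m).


Convert speed: V = 298 / 3.6 = 82.7778 m/s
V^2 = 6852.1605 m^2/s^2
R_v = 6852.1605 / 0.45
R_v = 15227.0 m

15227.0


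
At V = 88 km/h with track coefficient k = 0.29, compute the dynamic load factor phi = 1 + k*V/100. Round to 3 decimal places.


phi = 1 + k * V / 100
phi = 1 + 0.29 * 88 / 100
phi = 1 + 0.2552
phi = 1.255

1.255


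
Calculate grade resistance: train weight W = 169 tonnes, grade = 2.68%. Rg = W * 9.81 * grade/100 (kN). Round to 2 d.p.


Rg = W * 9.81 * grade / 100
Rg = 169 * 9.81 * 2.68 / 100
Rg = 1657.89 * 0.0268
Rg = 44.43 kN

44.43


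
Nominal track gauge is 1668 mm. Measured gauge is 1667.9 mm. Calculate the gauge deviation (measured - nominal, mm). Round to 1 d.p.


Deviation = measured - nominal
Deviation = 1667.9 - 1668
Deviation = -0.1 mm

-0.1


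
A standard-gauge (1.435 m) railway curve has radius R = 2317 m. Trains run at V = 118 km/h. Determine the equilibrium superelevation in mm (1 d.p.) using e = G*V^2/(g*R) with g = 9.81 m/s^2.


Convert speed: V = 118 / 3.6 = 32.7778 m/s
Apply formula: e = 1.435 * 32.7778^2 / (9.81 * 2317)
e = 1.435 * 1074.3827 / 22729.77
e = 0.067829 m = 67.8 mm

67.8


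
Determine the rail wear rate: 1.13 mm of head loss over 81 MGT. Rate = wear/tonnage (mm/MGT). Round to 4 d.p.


Wear rate = total wear / cumulative tonnage
Rate = 1.13 / 81
Rate = 0.0140 mm/MGT

0.0140


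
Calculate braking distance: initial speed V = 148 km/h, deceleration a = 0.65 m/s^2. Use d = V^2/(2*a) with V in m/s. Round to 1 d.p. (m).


Convert speed: V = 148 / 3.6 = 41.1111 m/s
V^2 = 1690.1235
d = 1690.1235 / (2 * 0.65)
d = 1690.1235 / 1.3
d = 1300.1 m

1300.1


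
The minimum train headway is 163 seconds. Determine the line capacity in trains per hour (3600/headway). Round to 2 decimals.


Capacity = 3600 / headway
Capacity = 3600 / 163
Capacity = 22.09 trains/hour

22.09


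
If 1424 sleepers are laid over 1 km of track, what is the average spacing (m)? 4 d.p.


Spacing = 1000 m / number of sleepers
Spacing = 1000 / 1424
Spacing = 0.7022 m

0.7022


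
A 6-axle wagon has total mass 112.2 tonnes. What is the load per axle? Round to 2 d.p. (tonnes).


Load per axle = total weight / number of axles
Load = 112.2 / 6
Load = 18.70 tonnes

18.70


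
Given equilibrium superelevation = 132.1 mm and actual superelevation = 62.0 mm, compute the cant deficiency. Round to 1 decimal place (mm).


Cant deficiency = equilibrium cant - actual cant
CD = 132.1 - 62.0
CD = 70.1 mm

70.1


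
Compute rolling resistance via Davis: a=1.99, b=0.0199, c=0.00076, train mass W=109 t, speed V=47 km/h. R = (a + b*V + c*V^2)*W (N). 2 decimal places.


b*V = 0.0199 * 47 = 0.9353
c*V^2 = 0.00076 * 2209 = 1.67884
R_per_t = 1.99 + 0.9353 + 1.67884 = 4.60414 N/t
R_total = 4.60414 * 109 = 501.85 N

501.85


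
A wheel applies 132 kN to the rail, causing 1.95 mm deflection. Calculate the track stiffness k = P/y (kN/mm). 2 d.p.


Track stiffness k = P / y
k = 132 / 1.95
k = 67.69 kN/mm

67.69


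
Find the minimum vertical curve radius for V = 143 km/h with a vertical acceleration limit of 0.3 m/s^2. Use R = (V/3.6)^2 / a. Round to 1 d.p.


Convert speed: V = 143 / 3.6 = 39.7222 m/s
V^2 = 1577.8549 m^2/s^2
R_v = 1577.8549 / 0.3
R_v = 5259.5 m

5259.5


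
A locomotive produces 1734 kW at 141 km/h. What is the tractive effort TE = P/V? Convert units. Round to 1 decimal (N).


Convert: P = 1734 kW = 1734000 W
V = 141 / 3.6 = 39.1667 m/s
TE = 1734000 / 39.1667
TE = 44272.3 N

44272.3


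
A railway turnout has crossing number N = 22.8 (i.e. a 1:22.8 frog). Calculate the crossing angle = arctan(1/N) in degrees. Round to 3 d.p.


1/N = 1/22.8 = 0.04386
angle = arctan(0.04386) = 0.043832 rad
angle = 0.043832 * 180/pi = 2.511 degrees

2.511


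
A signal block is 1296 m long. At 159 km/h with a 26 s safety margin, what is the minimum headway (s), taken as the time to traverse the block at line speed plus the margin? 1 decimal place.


V = 159 / 3.6 = 44.1667 m/s
Block traversal time = 1296 / 44.1667 = 29.3434 s
Headway = 29.3434 + 26
Headway = 55.3 s

55.3


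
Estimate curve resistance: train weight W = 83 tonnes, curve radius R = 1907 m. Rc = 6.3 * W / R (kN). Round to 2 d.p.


Rc = 6.3 * W / R
Rc = 6.3 * 83 / 1907
Rc = 522.9 / 1907
Rc = 0.27 kN

0.27


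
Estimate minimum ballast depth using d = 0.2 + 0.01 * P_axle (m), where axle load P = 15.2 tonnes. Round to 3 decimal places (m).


d = 0.2 + 0.01 * 15.2
d = 0.2 + 0.152
d = 0.352 m

0.352


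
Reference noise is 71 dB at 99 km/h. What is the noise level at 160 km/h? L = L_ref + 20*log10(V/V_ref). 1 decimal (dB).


V/V_ref = 160 / 99 = 1.616162
log10(1.616162) = 0.208485
20 * 0.208485 = 4.1697
L = 71 + 4.1697 = 75.2 dB

75.2


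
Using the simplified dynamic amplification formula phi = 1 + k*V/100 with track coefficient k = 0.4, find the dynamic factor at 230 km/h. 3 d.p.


phi = 1 + k * V / 100
phi = 1 + 0.4 * 230 / 100
phi = 1 + 0.92
phi = 1.920

1.920


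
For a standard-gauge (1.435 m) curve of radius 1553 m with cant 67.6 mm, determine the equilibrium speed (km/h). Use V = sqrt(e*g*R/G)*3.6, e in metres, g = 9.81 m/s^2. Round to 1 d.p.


Convert cant: e = 67.6 mm = 0.0676 m
V_ms = sqrt(0.0676 * 9.81 * 1553 / 1.435)
V_ms = sqrt(717.687295) = 26.7897 m/s
V = 26.7897 * 3.6 = 96.4 km/h

96.4


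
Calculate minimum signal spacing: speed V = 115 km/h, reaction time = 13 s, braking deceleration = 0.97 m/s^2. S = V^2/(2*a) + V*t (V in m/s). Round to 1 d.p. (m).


V = 115 / 3.6 = 31.9444 m/s
Braking distance = 31.9444^2 / (2*0.97) = 526.0039 m
Sighting distance = 31.9444 * 13 = 415.2778 m
S = 526.0039 + 415.2778 = 941.3 m

941.3


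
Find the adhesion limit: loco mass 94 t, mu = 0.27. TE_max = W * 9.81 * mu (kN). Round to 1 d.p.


TE_max = W * g * mu
TE_max = 94 * 9.81 * 0.27
TE_max = 922.14 * 0.27
TE_max = 249.0 kN

249.0


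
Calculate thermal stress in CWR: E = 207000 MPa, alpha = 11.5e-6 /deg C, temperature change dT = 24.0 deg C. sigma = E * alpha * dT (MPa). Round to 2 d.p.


sigma = E * alpha * dT
sigma = 207000 * 11.5e-6 * 24.0
sigma = 2.3805 * 24.0
sigma = 57.13 MPa

57.13


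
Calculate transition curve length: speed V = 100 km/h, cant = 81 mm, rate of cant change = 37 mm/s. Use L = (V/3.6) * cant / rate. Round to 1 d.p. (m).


Convert speed: V = 100 / 3.6 = 27.7778 m/s
L = 27.7778 * 81 / 37
L = 2250.0 / 37
L = 60.8 m

60.8


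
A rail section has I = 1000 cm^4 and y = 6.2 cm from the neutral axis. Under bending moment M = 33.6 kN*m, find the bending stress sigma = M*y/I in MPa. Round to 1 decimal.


Convert units:
M = 33.6 kN*m = 33600000 N*mm
y = 6.2 cm = 62 mm
I = 1000 cm^4 = 10000000 mm^4
sigma = 33600000 * 62 / 10000000
sigma = 208.3 MPa

208.3


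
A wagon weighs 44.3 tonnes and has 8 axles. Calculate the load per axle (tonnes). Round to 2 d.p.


Load per axle = total weight / number of axles
Load = 44.3 / 8
Load = 5.54 tonnes

5.54


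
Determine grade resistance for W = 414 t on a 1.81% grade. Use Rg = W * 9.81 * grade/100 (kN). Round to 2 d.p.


Rg = W * 9.81 * grade / 100
Rg = 414 * 9.81 * 1.81 / 100
Rg = 4061.34 * 0.0181
Rg = 73.51 kN

73.51


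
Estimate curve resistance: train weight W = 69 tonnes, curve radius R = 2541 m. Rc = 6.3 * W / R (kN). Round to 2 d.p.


Rc = 6.3 * W / R
Rc = 6.3 * 69 / 2541
Rc = 434.7 / 2541
Rc = 0.17 kN

0.17


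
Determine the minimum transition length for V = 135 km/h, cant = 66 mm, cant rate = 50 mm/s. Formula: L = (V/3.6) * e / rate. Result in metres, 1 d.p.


Convert speed: V = 135 / 3.6 = 37.5 m/s
L = 37.5 * 66 / 50
L = 2475.0 / 50
L = 49.5 m

49.5


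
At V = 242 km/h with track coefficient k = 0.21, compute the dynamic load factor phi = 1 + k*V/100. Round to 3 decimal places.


phi = 1 + k * V / 100
phi = 1 + 0.21 * 242 / 100
phi = 1 + 0.5082
phi = 1.508

1.508


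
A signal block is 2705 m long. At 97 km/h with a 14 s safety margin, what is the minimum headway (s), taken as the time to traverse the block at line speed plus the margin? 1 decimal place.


V = 97 / 3.6 = 26.9444 m/s
Block traversal time = 2705 / 26.9444 = 100.3918 s
Headway = 100.3918 + 14
Headway = 114.4 s

114.4
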